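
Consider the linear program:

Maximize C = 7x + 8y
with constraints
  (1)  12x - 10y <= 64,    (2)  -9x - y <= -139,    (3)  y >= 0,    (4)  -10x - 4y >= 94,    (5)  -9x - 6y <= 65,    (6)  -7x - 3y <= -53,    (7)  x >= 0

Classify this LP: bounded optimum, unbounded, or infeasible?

The boundaries 12x - 10y = 64 and -9x - y = -139 meet at (727/51, 182/17), but that point violates -10x - 4y ≥ 94. Every candidate vertex is excluded by some other constraint, so the feasible region is empty.

infeasible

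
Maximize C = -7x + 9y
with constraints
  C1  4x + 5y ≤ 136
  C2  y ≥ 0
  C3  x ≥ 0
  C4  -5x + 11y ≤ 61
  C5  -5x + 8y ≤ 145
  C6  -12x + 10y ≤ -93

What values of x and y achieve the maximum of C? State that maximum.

Corner points and C = -7x + 9y:
  (34, 0) → C = -238
  (73/4, 63/5) → C = -287/20
  (31/4, 0) → C = -217/4

The binding constraints are 4x + 5y = 136 and -12x + 10y = -93.
Solving simultaneously gives x = 73/4, y = 63/5.

x = 73/4, y = 63/5, maximum C = -287/20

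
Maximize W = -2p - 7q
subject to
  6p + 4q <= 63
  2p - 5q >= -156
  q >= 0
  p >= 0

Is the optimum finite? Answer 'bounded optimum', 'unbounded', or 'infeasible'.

Extreme points and W = -2p - 7q:
  (21/2, 0) → W = -21
  (0, 63/4) → W = -441/4
  (0, 0) → W = 0
The feasible region has finitely many vertices and no improving ray; the maximum is 0 at (0, 0).

bounded optimum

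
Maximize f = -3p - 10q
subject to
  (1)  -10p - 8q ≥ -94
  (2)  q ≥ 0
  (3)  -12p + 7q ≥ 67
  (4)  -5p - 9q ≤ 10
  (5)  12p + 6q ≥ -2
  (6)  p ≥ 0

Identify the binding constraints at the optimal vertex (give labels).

(3) and (6)

Extreme points and f = -3p - 10q:
  (61/83, 899/83) → f = -9173/83
  (0, 47/4) → f = -235/2
  (0, 67/7) → f = -670/7

The maximum is at (0, 67/7). Substituting into each constraint, equality holds for (3) and (6); the remaining constraints have slack.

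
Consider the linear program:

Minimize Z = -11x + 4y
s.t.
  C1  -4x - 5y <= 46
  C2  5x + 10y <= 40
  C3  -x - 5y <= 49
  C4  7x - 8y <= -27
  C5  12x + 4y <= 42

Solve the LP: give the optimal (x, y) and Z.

Feasible corners and Z = -11x + 4y:
  (-44, 26) → Z = 588
  (-503/67, -214/67) → Z = 4677/67
  (5/11, 83/22) → Z = 111/11

At the optimal vertex, 5x + 10y = 40 and 7x - 8y = -27.
Solving simultaneously gives x = 5/11, y = 83/22.

x = 5/11, y = 83/22, minimum Z = 111/11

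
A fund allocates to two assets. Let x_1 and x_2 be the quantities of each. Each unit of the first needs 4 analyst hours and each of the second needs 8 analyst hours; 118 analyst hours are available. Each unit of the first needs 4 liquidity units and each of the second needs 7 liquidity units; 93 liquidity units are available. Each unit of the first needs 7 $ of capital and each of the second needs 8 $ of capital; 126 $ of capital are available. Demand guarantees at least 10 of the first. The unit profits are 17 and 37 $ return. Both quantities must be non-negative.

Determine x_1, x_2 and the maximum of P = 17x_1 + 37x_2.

The binding constraints are 7x_1 + 8x_2 = 126 and x_1 = 10.
Solving simultaneously gives x_1 = 10, x_2 = 7.

x_1 = 10, x_2 = 7, maximum P = 429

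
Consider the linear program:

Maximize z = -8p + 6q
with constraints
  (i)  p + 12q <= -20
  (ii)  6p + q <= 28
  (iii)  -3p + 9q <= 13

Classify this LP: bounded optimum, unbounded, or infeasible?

unbounded

From the feasible point (356/71, -148/71), moving in the direction (-9, -3) keeps every constraint satisfied while z increases without bound.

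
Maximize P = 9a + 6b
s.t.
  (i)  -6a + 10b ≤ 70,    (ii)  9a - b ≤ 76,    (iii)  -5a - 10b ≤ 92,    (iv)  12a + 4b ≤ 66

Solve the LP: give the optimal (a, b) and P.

Extreme points and P = 9a + 6b:
  (-162/11, -101/55) → P = -7896/55
  (95/36, 103/12) → P = 301/4
  (668/95, -1208/95) → P = -1236/95
  (185/24, -53/8) → P = 237/8

The optimum lies where -6a + 10b = 70 and 12a + 4b = 66.
Solving simultaneously gives a = 95/36, b = 103/12.

a = 95/36, b = 103/12, maximum P = 301/4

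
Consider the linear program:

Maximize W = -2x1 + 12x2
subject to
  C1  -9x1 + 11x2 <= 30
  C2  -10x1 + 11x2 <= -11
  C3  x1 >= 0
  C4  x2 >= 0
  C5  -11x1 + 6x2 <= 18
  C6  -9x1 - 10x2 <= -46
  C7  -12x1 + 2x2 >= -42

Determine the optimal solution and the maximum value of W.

x1 = 55/14, x2 = 18/7, maximum W = 23

Feasible corners and W = -2x1 + 12x2:
  (616/199, 361/199) → W = 3100/199
  (55/14, 18/7) → W = 23
  (256/69, 29/23) → W = 532/69

The optimum lies where -10x1 + 11x2 = -11 and -12x1 + 2x2 = -42.
Solving simultaneously gives x1 = 55/14, x2 = 18/7.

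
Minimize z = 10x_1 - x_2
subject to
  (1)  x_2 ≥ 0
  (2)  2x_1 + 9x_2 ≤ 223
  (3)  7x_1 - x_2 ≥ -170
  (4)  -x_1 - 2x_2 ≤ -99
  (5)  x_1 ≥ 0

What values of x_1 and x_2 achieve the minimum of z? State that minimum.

Feasible corners and z = 10x_1 - x_2:
  (223/2, 0) → z = 1115
  (99, 0) → z = 990
  (89, 5) → z = 885

At the optimal vertex, 2x_1 + 9x_2 = 223 and -x_1 - 2x_2 = -99.
Solving simultaneously gives x_1 = 89, x_2 = 5.

x_1 = 89, x_2 = 5, minimum z = 885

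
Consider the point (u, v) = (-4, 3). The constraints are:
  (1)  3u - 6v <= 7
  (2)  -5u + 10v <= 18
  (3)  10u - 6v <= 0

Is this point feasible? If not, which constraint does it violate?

not feasible — violates (2)

Constraint (2): -5u + 10v = 50, which is not ≤ 18. All other constraints are satisfied.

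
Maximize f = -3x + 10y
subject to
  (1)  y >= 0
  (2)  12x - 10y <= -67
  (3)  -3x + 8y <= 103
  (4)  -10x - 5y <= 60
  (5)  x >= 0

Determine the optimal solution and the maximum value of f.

x = 247/33, y = 345/22, maximum f = 1478/11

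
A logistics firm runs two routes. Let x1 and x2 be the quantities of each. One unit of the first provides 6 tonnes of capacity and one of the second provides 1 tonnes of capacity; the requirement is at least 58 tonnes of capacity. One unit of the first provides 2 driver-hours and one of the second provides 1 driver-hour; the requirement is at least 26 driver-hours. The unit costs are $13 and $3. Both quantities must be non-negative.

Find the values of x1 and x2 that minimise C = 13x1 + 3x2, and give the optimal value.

Corner points and C = 13x1 + 3x2:
  (0, 58) → C = 174
  (13, 0) → C = 169
  (8, 10) → C = 134
The feasible region is unbounded (it extends along (0, 1), (1, 0)), but C strictly increases along every unbounded feasible direction, so there is no improving ray and the minimum is attained at a vertex.

x1 = 8, x2 = 10, minimum C = 134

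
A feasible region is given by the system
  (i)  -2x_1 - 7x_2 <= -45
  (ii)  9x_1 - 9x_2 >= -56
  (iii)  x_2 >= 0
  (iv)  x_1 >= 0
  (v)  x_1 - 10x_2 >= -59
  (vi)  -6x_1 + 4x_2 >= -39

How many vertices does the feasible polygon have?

3

Of the 15 pairwise boundary intersections, those satisfying every inequality are:
  (37/27, 163/27)
  (453/50, 96/25)
  (313/28, 393/56)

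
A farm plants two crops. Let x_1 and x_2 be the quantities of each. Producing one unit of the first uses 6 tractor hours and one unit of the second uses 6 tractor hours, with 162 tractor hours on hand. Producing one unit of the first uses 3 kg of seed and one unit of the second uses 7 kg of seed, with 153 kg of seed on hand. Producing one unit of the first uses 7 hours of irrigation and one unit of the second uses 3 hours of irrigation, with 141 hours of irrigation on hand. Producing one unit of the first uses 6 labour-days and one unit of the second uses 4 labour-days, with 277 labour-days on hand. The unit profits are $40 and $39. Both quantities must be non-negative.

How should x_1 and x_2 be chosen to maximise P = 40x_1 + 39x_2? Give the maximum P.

Feasible corners and P = 40x_1 + 39x_2:
  (0, 0) → P = 0
  (0, 153/7) → P = 5967/7
  (141/7, 0) → P = 5640/7
  (9, 18) → P = 1062
  (15, 12) → P = 1068

The binding constraints are 6x_1 + 6x_2 = 162 and 7x_1 + 3x_2 = 141.
Solving simultaneously gives x_1 = 15, x_2 = 12.

x_1 = 15, x_2 = 12, maximum P = 1068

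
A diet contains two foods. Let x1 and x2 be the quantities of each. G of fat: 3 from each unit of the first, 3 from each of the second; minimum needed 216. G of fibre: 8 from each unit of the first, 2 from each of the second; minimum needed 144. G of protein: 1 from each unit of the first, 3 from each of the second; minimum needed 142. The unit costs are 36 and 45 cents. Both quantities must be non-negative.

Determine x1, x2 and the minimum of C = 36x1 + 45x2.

x1 = 37, x2 = 35, minimum C = 2907

The feasible region is unbounded (it extends along (0, 1), (1, 0)), but C strictly increases along every unbounded feasible direction, so there is no improving ray and the minimum is attained at a vertex.

At the optimal vertex, 3x1 + 3x2 = 216 and x1 + 3x2 = 142.
Solving simultaneously gives x1 = 37, x2 = 35.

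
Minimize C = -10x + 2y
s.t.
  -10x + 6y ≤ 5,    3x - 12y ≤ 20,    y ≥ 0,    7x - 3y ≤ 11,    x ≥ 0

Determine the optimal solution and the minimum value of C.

x = 27/4, y = 145/12, minimum C = -130/3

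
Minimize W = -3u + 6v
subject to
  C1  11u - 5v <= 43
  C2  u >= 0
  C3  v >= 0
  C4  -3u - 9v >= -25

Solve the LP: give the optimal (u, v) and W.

Extreme points and W = -3u + 6v:
  (43/11, 0) → W = -129/11
  (256/57, 73/57) → W = -110/19
  (0, 0) → W = 0
  (0, 25/9) → W = 50/3

The optimum lies where 11u - 5v = 43 and v = 0.
Solving simultaneously gives u = 43/11, v = 0.

u = 43/11, v = 0, minimum W = -129/11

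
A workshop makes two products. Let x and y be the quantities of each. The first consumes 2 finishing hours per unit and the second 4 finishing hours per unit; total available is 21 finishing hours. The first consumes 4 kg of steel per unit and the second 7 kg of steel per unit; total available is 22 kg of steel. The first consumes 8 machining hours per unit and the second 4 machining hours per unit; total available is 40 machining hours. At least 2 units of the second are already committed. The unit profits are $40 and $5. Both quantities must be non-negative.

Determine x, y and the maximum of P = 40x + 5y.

x = 2, y = 2, maximum P = 90

Extreme points and P = 40x + 5y:
  (0, 22/7) → P = 110/7
  (0, 2) → P = 10
  (2, 2) → P = 90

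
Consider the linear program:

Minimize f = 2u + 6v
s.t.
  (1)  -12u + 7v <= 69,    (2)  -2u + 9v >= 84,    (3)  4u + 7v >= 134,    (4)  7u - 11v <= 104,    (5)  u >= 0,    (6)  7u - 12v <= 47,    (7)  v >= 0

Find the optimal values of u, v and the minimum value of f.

u = 309/25, v = 302/25, minimum f = 486/5

Vertices and f = 2u + 6v:
  (65/16, 471/28) → f = 6107/56
  (309/25, 302/25) → f = 486/5
  (477/13, 682/39) → f = 2318/13
  (731/7, 57) → f = 3856/7
The feasible region is unbounded (it extends along (11, 7), (7, 12)), but f strictly increases along every unbounded feasible direction, so there is no improving ray and the minimum is attained at a vertex.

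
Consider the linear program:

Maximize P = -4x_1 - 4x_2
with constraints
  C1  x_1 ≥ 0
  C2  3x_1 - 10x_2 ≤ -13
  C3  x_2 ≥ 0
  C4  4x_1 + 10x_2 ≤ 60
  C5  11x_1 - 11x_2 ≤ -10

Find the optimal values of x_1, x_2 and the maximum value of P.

Vertices and P = -4x_1 - 4x_2:
  (0, 13/10) → P = -26/5
  (0, 6) → P = -24
  (43/77, 113/77) → P = -624/77
  (40/11, 50/11) → P = -360/11

The optimum lies where x_1 = 0 and 3x_1 - 10x_2 = -13.
Solving simultaneously gives x_1 = 0, x_2 = 13/10.

x_1 = 0, x_2 = 13/10, maximum P = -26/5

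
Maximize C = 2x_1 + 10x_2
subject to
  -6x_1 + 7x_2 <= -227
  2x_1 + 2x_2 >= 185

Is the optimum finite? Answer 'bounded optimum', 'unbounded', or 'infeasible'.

unbounded

From the feasible point (1749/26, 328/13), moving in the direction (7, 6) keeps every constraint satisfied while C increases without bound.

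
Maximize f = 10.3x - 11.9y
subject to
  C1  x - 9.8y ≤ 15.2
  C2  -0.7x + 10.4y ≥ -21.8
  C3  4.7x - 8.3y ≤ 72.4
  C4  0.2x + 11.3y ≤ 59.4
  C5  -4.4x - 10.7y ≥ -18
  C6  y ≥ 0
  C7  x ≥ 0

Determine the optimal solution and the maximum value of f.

Corner points and f = 10.3x - 11.9y:
  (45/11, 0) → f = 927/22
  (0, 180/107) → f = -2142/107
  (0, 0) → f = 0

x = 45/11, y = 0, maximum f = 927/22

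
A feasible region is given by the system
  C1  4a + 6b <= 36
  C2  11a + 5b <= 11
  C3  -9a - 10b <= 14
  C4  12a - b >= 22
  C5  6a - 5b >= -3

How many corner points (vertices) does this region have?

3

Of the 10 pairwise boundary intersections, those satisfying every inequality are:
  (36/13, -253/65)
  (121/71, -110/71)
  (206/129, -122/43)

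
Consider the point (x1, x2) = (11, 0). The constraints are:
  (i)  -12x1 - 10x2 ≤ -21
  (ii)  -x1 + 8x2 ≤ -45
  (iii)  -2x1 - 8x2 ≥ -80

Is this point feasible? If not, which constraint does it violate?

not feasible — violates (ii)

Constraint (ii): -x1 + 8x2 = -11, which is not ≤ -45. All other constraints are satisfied.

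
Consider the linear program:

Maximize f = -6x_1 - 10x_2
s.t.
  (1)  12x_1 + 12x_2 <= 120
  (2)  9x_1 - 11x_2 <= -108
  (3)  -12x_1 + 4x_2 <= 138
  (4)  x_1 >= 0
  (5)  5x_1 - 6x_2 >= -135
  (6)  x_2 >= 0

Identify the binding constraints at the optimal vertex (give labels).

(2) and (4)

Feasible corners and f = -6x_1 - 10x_2:
  (1/10, 99/10) → f = -498/5
  (0, 10) → f = -100
  (0, 108/11) → f = -1080/11

The maximum is at (0, 108/11). Substituting into each constraint, equality holds for (2) and (4); the remaining constraints have slack.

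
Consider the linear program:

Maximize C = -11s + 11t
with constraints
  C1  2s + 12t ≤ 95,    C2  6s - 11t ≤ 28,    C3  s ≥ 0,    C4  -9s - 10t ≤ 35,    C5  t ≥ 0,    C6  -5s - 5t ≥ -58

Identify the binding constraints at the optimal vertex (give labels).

Feasible corners and C = -11s + 11t:
  (0, 95/12) → C = 1045/12
  (221/50, 359/50) → C = 759/25
  (14/3, 0) → C = -154/3
  (778/85, 208/85) → C = -1254/17
  (0, 0) → C = 0

The maximum is at (0, 95/12). Substituting into each constraint, equality holds for C1 and C3; the remaining constraints have slack.

C1 and C3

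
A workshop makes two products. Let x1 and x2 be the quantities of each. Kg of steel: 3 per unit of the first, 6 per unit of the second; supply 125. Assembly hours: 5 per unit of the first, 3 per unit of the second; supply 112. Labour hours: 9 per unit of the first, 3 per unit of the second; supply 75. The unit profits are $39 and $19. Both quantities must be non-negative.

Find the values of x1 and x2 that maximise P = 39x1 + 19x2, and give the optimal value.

x1 = 5/3, x2 = 20, maximum P = 445

Corner points and P = 39x1 + 19x2:
  (0, 0) → P = 0
  (0, 125/6) → P = 2375/6
  (25/3, 0) → P = 325
  (5/3, 20) → P = 445

At the optimal vertex, 3x1 + 6x2 = 125 and 9x1 + 3x2 = 75.
Solving simultaneously gives x1 = 5/3, x2 = 20.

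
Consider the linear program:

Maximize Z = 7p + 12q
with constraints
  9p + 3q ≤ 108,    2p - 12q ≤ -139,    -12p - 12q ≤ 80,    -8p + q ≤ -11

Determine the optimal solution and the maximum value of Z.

p = 47/11, q = 255/11, maximum Z = 3389/11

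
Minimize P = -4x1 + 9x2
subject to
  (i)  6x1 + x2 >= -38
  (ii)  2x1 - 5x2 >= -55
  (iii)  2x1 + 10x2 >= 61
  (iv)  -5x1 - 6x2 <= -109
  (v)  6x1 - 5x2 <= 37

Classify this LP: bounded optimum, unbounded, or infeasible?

bounded optimum

Corner points and P = -4x1 + 9x2:
  (215/37, 493/37) → P = 3577/37
  (23, 101/5) → P = 449/5
  (767/61, 469/61) → P = 1153/61
The feasible region has finitely many vertices and no improving ray; the minimum is 1153/61 at (767/61, 469/61).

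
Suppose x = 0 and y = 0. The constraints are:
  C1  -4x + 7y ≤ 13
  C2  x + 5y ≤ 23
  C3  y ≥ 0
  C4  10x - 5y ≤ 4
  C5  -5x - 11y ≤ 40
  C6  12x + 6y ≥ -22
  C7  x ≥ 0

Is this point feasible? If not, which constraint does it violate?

feasible

C1: 0 ≤ 13 ✓
C2: 0 ≤ 23 ✓
C3: 0 ≥ 0 ✓
C4: 0 ≤ 4 ✓
C5: 0 ≤ 40 ✓
C6: 0 ≥ -22 ✓
C7: 0 ≥ 0 ✓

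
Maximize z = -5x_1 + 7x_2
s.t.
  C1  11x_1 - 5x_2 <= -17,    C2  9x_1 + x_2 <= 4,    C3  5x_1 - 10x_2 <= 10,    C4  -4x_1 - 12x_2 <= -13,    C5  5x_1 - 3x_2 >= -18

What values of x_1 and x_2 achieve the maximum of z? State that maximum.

Feasible corners and z = -5x_1 + 7x_2:
  (3/56, 197/56) → z = 341/14
  (-139/152, 211/152) → z = 543/38
  (-3/16, 91/16) → z = 163/4
  (-59/24, 137/72) → z = 461/18

x_1 = -3/16, x_2 = 91/16, maximum z = 163/4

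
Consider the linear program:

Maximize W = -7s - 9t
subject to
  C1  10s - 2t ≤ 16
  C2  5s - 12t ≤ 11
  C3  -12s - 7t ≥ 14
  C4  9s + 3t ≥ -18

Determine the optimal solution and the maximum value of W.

Feasible corners and W = -7s - 9t:
  (-91/179, -202/179) → W = 2455/179
  (-61/41, -63/41) → W = 994/41
  (-28/9, 10/3) → W = -74/9

s = -61/41, t = -63/41, maximum W = 994/41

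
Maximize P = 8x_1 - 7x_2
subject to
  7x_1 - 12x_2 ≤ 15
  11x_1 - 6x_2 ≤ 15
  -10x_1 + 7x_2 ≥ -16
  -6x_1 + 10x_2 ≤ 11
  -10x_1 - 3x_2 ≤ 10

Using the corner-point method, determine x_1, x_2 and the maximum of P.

Feasible corners and P = 8x_1 - 7x_2:
  (1, -2/3) → P = 38/3
  (-25/47, -220/141) → P = 20/3
  (108/37, 211/74) → P = 251/74
  (-133/118, 25/59) → P = -707/59

x_1 = 1, x_2 = -2/3, maximum P = 38/3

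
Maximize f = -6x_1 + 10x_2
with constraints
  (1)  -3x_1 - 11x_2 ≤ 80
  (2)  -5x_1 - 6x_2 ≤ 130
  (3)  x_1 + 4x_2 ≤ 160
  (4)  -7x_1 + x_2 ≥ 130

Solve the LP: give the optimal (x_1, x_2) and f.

x_1 = -740/7, x_2 = 465/7, maximum f = 9090/7

Extreme points and f = -6x_1 + 10x_2:
  (-950/37, -10/37) → f = 5600/37
  (-151/8, -17/8) → f = 92
  (-740/7, 465/7) → f = 9090/7
  (-360/29, 1250/29) → f = 14660/29

The binding constraints are -5x_1 - 6x_2 = 130 and x_1 + 4x_2 = 160.
Solving simultaneously gives x_1 = -740/7, x_2 = 465/7.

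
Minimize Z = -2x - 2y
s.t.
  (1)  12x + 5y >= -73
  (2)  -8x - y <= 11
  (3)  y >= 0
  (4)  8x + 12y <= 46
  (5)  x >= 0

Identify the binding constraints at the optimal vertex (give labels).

Feasible corners and Z = -2x - 2y:
  (23/4, 0) → Z = -23/2
  (0, 0) → Z = 0
  (0, 23/6) → Z = -23/3

The minimum is at (23/4, 0). Substituting into each constraint, equality holds for (3) and (4); the remaining constraints have slack.

(3) and (4)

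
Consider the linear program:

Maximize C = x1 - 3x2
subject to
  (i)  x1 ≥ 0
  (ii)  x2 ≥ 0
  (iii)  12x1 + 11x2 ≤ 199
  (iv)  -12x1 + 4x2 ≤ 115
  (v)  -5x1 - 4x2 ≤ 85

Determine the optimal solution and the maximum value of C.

Feasible corners and C = x1 - 3x2:
  (0, 0) → C = 0
  (0, 199/11) → C = -597/11
  (199/12, 0) → C = 199/12

x1 = 199/12, x2 = 0, maximum C = 199/12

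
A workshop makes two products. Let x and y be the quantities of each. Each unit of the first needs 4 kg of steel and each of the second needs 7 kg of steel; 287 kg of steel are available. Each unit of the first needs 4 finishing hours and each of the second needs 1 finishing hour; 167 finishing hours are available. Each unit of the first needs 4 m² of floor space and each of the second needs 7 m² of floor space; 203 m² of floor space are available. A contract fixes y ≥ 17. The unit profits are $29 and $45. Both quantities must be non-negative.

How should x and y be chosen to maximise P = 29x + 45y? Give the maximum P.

x = 21, y = 17, maximum P = 1374

Corner points and P = 29x + 45y:
  (0, 29) → P = 1305
  (0, 17) → P = 765
  (21, 17) → P = 1374

The optimum lies where 4x + 7y = 203 and y = 17.
Solving simultaneously gives x = 21, y = 17.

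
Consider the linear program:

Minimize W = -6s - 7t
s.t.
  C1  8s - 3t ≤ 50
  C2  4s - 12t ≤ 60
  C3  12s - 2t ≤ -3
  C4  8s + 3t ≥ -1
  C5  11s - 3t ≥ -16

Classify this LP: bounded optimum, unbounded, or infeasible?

Extreme points and W = -6s - 7t:
  (-11/52, 3/13) → W = -9/26
  (23/14, 159/14) → W = -1251/14
  (-17/19, 39/19) → W = -9
The feasible region has finitely many vertices and no improving ray; the minimum is -1251/14 at (23/14, 159/14).

bounded optimum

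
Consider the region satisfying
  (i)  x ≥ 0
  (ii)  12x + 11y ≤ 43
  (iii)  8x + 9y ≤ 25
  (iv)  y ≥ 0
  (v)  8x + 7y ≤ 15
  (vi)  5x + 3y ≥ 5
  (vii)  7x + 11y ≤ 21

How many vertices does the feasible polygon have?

5

Intersecting each pair of boundary lines and keeping only the points that satisfy every inequality leaves:
  (0, 5/3)
  (0, 21/11)
  (15/8, 0)
  (1, 0)
  (6/13, 21/13)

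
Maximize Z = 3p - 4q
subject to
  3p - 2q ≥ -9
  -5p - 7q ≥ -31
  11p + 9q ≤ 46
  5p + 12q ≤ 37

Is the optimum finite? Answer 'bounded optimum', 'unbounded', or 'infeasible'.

From the feasible point (-17/23, 78/23), moving in the direction (-2, -3) keeps every constraint satisfied while Z increases without bound.

unbounded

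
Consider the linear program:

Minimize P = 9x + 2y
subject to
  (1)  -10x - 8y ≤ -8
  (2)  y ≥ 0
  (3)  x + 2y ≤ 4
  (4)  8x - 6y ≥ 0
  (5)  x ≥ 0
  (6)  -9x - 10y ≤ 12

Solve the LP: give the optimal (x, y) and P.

Feasible corners and P = 9x + 2y:
  (4/5, 0) → P = 36/5
  (12/31, 16/31) → P = 140/31
  (4, 0) → P = 36
  (12/11, 16/11) → P = 140/11

The binding constraints are -10x - 8y = -8 and 8x - 6y = 0.
Solving simultaneously gives x = 12/31, y = 16/31.

x = 12/31, y = 16/31, minimum P = 140/31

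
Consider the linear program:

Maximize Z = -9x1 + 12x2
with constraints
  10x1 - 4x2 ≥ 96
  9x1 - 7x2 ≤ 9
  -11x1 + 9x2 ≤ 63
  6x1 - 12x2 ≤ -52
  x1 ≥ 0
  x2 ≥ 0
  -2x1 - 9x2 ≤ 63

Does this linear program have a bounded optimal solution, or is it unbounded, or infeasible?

bounded optimum

Vertices and Z = -9x1 + 12x2:
  (318/17, 387/17) → Z = 1782/17
  (558/23, 843/23) → Z = 5094/23
  (261/2, 333/2) → Z = 1647/2
The feasible region has finitely many vertices and no improving ray; the maximum is 1647/2 at (261/2, 333/2).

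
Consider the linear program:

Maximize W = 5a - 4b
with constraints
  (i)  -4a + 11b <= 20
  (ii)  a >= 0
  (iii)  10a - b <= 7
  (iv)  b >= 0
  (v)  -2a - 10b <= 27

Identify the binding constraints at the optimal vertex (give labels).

(iii) and (iv)

Corner points and W = 5a - 4b:
  (0, 20/11) → W = -80/11
  (97/106, 114/53) → W = -427/106
  (0, 0) → W = 0
  (7/10, 0) → W = 7/2

The maximum is at (7/10, 0). Substituting into each constraint, equality holds for (iii) and (iv); the remaining constraints have slack.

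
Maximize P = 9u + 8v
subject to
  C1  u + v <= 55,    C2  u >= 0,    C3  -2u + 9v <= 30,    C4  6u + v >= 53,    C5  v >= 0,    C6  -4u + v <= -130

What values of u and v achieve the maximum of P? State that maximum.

Corner points and P = 9u + 8v:
  (465/11, 140/11) → P = 5305/11
  (55, 0) → P = 495
  (600/17, 190/17) → P = 6920/17
  (65/2, 0) → P = 585/2

The binding constraints are u + v = 55 and v = 0.
Solving simultaneously gives u = 55, v = 0.

u = 55, v = 0, maximum P = 495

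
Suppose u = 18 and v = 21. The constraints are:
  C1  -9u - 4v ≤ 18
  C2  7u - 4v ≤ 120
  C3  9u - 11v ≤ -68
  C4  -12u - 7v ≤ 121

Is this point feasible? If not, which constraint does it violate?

C1: -246 ≤ 18 ✓
C2: 42 ≤ 120 ✓
C3: -69 ≤ -68 ✓
C4: -363 ≤ 121 ✓

feasible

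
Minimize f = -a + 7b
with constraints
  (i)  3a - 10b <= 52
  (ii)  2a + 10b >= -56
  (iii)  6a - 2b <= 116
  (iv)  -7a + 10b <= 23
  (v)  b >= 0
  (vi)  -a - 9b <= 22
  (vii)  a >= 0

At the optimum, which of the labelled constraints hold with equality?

Vertices and f = -a + 7b:
  (176/9, 2/3) → f = -134/9
  (52/3, 0) → f = -52/3
  (603/23, 475/23) → f = 2722/23
  (0, 23/10) → f = 161/10
  (0, 0) → f = 0

The minimum is at (52/3, 0). Substituting into each constraint, equality holds for (i) and (v); the remaining constraints have slack.

(i) and (v)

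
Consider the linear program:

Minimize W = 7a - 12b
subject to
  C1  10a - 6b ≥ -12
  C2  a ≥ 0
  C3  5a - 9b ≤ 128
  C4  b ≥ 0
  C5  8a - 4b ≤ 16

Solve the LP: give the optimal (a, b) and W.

Extreme points and W = 7a - 12b:
  (0, 2) → W = -24
  (18, 32) → W = -258
  (0, 0) → W = 0
  (2, 0) → W = 14

a = 18, b = 32, minimum W = -258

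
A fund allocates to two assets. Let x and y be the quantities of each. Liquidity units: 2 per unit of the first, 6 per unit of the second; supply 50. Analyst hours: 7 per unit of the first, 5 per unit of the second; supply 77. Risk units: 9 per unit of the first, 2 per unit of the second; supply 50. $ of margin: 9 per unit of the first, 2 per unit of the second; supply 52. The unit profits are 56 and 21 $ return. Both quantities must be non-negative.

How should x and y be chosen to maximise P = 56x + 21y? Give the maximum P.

x = 4, y = 7, maximum P = 371

Corner points and P = 56x + 21y:
  (0, 0) → P = 0
  (0, 25/3) → P = 175
  (50/9, 0) → P = 2800/9
  (4, 7) → P = 371

The optimum lies where 2x + 6y = 50 and 9x + 2y = 50.
Solving simultaneously gives x = 4, y = 7.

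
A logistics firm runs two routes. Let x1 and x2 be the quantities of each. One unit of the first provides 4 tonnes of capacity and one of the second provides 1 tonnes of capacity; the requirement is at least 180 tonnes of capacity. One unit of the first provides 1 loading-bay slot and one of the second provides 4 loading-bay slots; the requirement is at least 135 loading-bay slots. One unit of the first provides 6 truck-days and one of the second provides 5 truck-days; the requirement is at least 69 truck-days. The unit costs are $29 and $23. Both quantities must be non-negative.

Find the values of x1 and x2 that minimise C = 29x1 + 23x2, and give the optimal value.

Extreme points and C = 29x1 + 23x2:
  (0, 180) → C = 4140
  (135, 0) → C = 3915
  (39, 24) → C = 1683
The feasible region is unbounded (it extends along (0, 1), (1, 0)), but C strictly increases along every unbounded feasible direction, so there is no improving ray and the minimum is attained at a vertex.

At the optimal vertex, 4x1 + x2 = 180 and x1 + 4x2 = 135.
Solving simultaneously gives x1 = 39, x2 = 24.

x1 = 39, x2 = 24, minimum C = 1683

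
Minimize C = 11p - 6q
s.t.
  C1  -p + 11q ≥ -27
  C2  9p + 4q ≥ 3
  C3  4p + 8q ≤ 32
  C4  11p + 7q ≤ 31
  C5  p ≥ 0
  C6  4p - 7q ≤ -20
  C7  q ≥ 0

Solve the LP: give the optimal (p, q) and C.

p = 0, q = 4, minimum C = -24

Corner points and C = 11p - 6q:
  (2/5, 19/5) → C = -92/5
  (0, 4) → C = -24
  (11/15, 344/105) → C = -1217/105
  (0, 20/7) → C = -120/7

The optimum lies where 4p + 8q = 32 and p = 0.
Solving simultaneously gives p = 0, q = 4.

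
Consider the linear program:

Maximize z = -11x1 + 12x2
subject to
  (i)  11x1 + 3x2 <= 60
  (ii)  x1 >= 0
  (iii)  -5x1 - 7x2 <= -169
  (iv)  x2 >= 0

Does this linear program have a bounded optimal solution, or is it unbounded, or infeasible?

The boundaries 11x1 + 3x2 = 60 and x1 = 0 meet at (0, 20), but that point violates -5x1 - 7x2 ≤ -169. Every candidate vertex is excluded by some other constraint, so the feasible region is empty.

infeasible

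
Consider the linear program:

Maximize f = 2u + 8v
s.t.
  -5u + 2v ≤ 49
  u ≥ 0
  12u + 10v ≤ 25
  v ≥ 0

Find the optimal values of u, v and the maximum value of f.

u = 0, v = 5/2, maximum f = 20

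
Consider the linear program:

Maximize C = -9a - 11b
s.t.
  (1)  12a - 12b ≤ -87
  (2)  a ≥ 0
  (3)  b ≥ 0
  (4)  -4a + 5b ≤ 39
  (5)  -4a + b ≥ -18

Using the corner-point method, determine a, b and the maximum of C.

Feasible corners and C = -9a - 11b:
  (0, 29/4) → C = -319/4
  (11/4, 10) → C = -539/4
  (0, 39/5) → C = -429/5

a = 0, b = 29/4, maximum C = -319/4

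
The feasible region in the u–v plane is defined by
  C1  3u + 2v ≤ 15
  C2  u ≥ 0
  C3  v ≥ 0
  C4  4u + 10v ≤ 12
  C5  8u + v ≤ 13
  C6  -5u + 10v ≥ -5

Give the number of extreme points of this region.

Intersecting each pair of boundary lines and keeping only the points that satisfy every inequality leaves:
  (0, 0)
  (0, 6/5)
  (1, 0)
  (59/38, 11/19)
  (27/17, 5/17)

5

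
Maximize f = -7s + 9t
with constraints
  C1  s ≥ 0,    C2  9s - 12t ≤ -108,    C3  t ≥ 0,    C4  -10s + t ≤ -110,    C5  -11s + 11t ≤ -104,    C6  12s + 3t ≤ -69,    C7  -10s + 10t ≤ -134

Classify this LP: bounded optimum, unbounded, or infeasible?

The boundaries 9s - 12t = -108 and -10s + 10t = -134 meet at (448/5, 381/5), but that point violates 12s + 3t ≤ -69. Every candidate vertex is excluded by some other constraint, so the feasible region is empty.

infeasible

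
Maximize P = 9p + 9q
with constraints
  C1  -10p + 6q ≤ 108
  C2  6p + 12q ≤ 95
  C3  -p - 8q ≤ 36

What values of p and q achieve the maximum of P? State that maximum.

Corner points and P = 9p + 9q:
  (-121/26, 799/78) → P = 654/13
  (-540/43, -126/43) → P = -5994/43
  (298/9, -311/36) → P = 881/4

The optimum lies where 6p + 12q = 95 and -p - 8q = 36.
Solving simultaneously gives p = 298/9, q = -311/36.

p = 298/9, q = -311/36, maximum P = 881/4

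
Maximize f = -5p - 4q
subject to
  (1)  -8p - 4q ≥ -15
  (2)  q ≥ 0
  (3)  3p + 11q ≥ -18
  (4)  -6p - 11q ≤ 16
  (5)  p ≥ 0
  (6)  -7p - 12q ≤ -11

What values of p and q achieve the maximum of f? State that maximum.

p = 0, q = 11/12, maximum f = -11/3

The optimum lies where p = 0 and -7p - 12q = -11.
Solving simultaneously gives p = 0, q = 11/12.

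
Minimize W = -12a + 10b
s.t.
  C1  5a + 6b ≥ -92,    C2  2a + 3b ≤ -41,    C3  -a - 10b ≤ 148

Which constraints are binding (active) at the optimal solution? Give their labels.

Feasible corners and W = -12a + 10b:
  (-10, -7) → W = 50
  (-8/11, -162/11) → W = -1524/11
  (2, -15) → W = -174

The minimum is at (2, -15). Substituting into each constraint, equality holds for C2 and C3; the remaining constraints have slack.

C2 and C3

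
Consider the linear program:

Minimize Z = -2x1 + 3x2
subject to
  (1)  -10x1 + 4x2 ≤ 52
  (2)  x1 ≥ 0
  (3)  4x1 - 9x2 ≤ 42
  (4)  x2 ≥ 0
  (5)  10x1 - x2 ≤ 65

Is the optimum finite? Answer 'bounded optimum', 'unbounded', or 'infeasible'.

Corner points and Z = -2x1 + 3x2:
  (0, 13) → Z = 39
  (52/5, 39) → Z = 481/5
  (0, 0) → Z = 0
  (13/2, 0) → Z = -13
The feasible region has finitely many vertices and no improving ray; the minimum is -13 at (13/2, 0).

bounded optimum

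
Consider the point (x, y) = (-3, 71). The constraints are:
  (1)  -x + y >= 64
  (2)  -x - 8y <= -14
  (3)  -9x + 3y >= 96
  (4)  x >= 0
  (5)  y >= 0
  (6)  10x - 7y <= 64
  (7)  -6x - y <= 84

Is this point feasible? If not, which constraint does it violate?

Constraint (4): x = -3, which is not ≥ 0. All other constraints are satisfied.

not feasible — violates (4)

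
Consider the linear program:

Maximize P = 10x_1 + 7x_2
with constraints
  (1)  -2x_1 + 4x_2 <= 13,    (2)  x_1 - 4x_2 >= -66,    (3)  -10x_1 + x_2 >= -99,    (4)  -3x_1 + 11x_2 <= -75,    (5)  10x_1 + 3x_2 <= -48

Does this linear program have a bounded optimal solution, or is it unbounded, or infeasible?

bounded optimum

Feasible corners and P = 10x_1 + 7x_2:
  (-443/10, -189/10) → P = -5753/10
  (249/40, -147/4) → P = -195
  (-303/119, -894/119) → P = -9288/119
The feasible region has finitely many vertices and no improving ray; the maximum is -9288/119 at (-303/119, -894/119).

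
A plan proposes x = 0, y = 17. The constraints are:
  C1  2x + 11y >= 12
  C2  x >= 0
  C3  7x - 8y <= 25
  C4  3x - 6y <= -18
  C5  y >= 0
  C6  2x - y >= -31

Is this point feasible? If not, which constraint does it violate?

C1: 187 ≥ 12 ✓
C2: 0 ≥ 0 ✓
C3: -136 ≤ 25 ✓
C4: -102 ≤ -18 ✓
C5: 17 ≥ 0 ✓
C6: -17 ≥ -31 ✓

feasible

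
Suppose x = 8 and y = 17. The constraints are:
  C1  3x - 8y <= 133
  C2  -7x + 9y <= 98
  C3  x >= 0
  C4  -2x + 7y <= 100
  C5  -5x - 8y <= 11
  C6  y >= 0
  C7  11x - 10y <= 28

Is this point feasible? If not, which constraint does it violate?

Constraint C4: -2x + 7y = 103, which is not ≤ 100. All other constraints are satisfied.

not feasible — violates C4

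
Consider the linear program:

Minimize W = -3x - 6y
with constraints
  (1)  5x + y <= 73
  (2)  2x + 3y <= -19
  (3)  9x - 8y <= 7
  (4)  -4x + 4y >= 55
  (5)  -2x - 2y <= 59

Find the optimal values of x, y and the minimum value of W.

Extreme points and W = -3x - 6y:
  (-241/20, 17/10) → W = 519/20
  (-139/2, 40) → W = -63/2
  (-173/8, -63/8) → W = 897/8

The binding constraints are 2x + 3y = -19 and -2x - 2y = 59.
Solving simultaneously gives x = -139/2, y = 40.

x = -139/2, y = 40, minimum W = -63/2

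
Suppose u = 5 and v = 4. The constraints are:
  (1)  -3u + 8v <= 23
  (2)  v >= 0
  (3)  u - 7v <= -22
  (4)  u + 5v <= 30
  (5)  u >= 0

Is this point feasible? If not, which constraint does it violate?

feasible

(1): 17 ≤ 23 ✓
(2): 4 ≥ 0 ✓
(3): -23 ≤ -22 ✓
(4): 25 ≤ 30 ✓
(5): 5 ≥ 0 ✓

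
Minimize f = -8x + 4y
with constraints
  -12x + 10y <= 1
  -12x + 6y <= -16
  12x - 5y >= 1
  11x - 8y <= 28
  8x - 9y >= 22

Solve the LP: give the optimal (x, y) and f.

Extreme points and f = -8x + 4y:
  (-4/3, -16/3) → f = -32/3
  (1/5, -34/15) → f = -32/3
  (76/35, -18/35) → f = -136/7

The optimum lies where 11x - 8y = 28 and 8x - 9y = 22.
Solving simultaneously gives x = 76/35, y = -18/35.

x = 76/35, y = -18/35, minimum f = -136/7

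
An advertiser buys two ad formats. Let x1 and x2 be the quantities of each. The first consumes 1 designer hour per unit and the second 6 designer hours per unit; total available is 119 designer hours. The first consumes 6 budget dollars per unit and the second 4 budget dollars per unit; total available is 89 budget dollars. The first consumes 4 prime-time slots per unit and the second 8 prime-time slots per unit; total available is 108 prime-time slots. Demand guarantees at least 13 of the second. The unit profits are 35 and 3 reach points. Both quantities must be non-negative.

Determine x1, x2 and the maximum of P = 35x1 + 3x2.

Extreme points and P = 35x1 + 3x2:
  (0, 27/2) → P = 81/2
  (0, 13) → P = 39
  (1, 13) → P = 74

x1 = 1, x2 = 13, maximum P = 74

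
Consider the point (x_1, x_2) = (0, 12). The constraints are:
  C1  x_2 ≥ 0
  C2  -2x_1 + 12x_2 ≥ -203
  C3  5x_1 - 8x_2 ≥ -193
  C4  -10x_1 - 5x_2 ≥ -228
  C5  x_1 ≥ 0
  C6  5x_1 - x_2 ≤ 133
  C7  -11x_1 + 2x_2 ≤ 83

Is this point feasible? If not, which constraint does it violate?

C1: 12 ≥ 0 ✓
C2: 144 ≥ -203 ✓
C3: -96 ≥ -193 ✓
C4: -60 ≥ -228 ✓
C5: 0 ≥ 0 ✓
C6: -12 ≤ 133 ✓
C7: 24 ≤ 83 ✓

feasible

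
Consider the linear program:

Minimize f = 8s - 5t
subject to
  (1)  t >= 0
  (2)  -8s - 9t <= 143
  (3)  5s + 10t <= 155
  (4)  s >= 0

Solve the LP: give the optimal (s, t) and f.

Feasible corners and f = 8s - 5t:
  (31, 0) → f = 248
  (0, 0) → f = 0
  (0, 31/2) → f = -155/2

s = 0, t = 31/2, minimum f = -155/2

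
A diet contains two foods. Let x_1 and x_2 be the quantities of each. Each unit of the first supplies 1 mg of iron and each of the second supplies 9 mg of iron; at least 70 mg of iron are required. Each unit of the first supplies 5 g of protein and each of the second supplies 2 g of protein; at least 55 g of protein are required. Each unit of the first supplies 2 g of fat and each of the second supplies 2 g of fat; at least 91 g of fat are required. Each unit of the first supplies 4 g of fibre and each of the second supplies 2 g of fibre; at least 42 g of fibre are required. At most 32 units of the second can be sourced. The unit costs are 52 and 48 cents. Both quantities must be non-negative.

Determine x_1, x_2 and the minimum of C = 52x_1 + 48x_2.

Feasible corners and C = 52x_1 + 48x_2:
  (70, 0) → C = 3640
  (679/16, 49/16) → C = 9415/4
  (27/2, 32) → C = 2238
The feasible region is unbounded (it extends along (1, 0)), but C strictly increases along every unbounded feasible direction, so there is no improving ray and the minimum is attained at a vertex.

The optimum lies where 2x_1 + 2x_2 = 91 and x_2 = 32.
Solving simultaneously gives x_1 = 27/2, x_2 = 32.

x_1 = 27/2, x_2 = 32, minimum C = 2238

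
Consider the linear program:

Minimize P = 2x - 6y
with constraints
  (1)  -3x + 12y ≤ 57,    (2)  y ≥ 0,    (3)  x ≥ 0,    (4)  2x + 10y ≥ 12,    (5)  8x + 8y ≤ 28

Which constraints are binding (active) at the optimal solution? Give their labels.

Corner points and P = 2x - 6y:
  (0, 6/5) → P = -36/5
  (0, 7/2) → P = -21
  (23/8, 5/8) → P = 2

The minimum is at (0, 7/2). Substituting into each constraint, equality holds for (3) and (5); the remaining constraints have slack.

(3) and (5)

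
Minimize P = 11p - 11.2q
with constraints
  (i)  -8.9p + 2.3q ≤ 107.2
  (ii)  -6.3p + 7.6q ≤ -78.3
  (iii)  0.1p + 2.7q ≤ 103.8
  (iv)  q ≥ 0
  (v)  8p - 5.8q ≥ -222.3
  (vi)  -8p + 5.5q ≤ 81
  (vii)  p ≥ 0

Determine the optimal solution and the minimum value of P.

Feasible corners and P = 11p - 11.2q:
  (100029/1777, 64611/1777) → P = 1883379/8885
  (87/7, 0) → P = 957/7
  (1038, 0) → P = 11418

p = 87/7, q = 0, minimum P = 957/7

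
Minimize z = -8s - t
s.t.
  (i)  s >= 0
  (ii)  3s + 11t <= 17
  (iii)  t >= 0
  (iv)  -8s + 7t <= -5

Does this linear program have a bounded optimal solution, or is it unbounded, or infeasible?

bounded optimum

Corner points and z = -8s - t:
  (17/3, 0) → z = -136/3
  (174/109, 121/109) → z = -1513/109
  (5/8, 0) → z = -5
The feasible region has finitely many vertices and no improving ray; the minimum is -136/3 at (17/3, 0).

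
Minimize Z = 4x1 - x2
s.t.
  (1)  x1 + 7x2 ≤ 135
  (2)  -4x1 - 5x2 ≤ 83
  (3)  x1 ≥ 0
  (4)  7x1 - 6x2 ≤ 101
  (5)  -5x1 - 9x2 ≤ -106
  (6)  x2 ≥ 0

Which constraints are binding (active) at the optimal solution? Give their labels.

Extreme points and Z = 4x1 - x2:
  (0, 135/7) → Z = -135/7
  (1517/55, 844/55) → Z = 5224/55
  (0, 106/9) → Z = -106/9
  (515/31, 79/31) → Z = 1981/31

The minimum is at (0, 135/7). Substituting into each constraint, equality holds for (1) and (3); the remaining constraints have slack.

(1) and (3)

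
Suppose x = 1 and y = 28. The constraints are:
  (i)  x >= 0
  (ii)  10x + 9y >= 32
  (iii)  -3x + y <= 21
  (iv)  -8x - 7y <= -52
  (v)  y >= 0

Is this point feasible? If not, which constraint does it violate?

Constraint (iii): -3x + y = 25, which is not ≤ 21. All other constraints are satisfied.

not feasible — violates (iii)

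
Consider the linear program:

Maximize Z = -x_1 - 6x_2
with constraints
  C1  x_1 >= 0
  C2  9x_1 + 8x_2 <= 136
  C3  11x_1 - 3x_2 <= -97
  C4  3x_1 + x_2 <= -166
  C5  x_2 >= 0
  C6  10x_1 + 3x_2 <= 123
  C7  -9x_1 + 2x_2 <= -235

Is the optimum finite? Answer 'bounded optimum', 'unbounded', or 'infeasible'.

infeasible

The boundaries 10x_1 + 3x_2 = 123 and -9x_1 + 2x_2 = -235 meet at (951/47, -1243/47), but that point violates 11x_1 - 3x_2 ≤ -97. Every candidate vertex is excluded by some other constraint, so the feasible region is empty.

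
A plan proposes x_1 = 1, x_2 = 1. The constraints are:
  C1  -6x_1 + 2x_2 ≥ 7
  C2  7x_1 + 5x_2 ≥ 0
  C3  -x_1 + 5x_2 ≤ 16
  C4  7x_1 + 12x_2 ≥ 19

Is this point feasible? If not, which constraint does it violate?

Constraint C1: -6x_1 + 2x_2 = -4, which is not ≥ 7. All other constraints are satisfied.

not feasible — violates C1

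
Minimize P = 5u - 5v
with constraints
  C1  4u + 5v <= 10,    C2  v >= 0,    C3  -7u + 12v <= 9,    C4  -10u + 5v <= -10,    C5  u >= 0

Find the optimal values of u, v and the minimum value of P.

u = 10/7, v = 6/7, minimum P = 20/7

Corner points and P = 5u - 5v:
  (5/2, 0) → P = 25/2
  (10/7, 6/7) → P = 20/7
  (1, 0) → P = 5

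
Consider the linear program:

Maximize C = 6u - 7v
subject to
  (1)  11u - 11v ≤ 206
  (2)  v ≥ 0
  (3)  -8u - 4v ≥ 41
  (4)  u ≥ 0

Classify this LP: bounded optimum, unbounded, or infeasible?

infeasible

The boundaries 11u - 11v = 206 and v = 0 meet at (206/11, 0), but that point violates -8u - 4v ≥ 41. Every candidate vertex is excluded by some other constraint, so the feasible region is empty.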